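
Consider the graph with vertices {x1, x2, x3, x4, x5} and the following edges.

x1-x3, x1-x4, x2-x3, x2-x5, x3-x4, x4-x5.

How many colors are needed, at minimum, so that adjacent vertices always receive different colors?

3

x1, x3, x4 are mutually adjacent, so at least 3 colors are needed.
3 colors suffice: color 1 → {x2, x4}; color 2 → {x3, x5}; color 3 → {x1}. No two adjacent vertices share a color.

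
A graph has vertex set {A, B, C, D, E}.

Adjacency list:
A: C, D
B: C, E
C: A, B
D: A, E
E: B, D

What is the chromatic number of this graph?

The cycle D-A-C-B-E-D has odd length 5, so it cannot be 2-colored; at least 3 colors are needed.
3 colors suffice: color 1 → {C, D}; color 2 → {A, E}; color 3 → {B}. No two adjacent vertices share a color.

3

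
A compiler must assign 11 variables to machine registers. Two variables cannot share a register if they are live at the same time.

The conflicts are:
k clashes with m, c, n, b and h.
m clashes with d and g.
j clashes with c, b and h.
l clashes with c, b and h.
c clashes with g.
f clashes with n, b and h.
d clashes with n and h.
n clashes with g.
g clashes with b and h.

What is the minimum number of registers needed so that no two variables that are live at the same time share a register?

2

m and d conflict, so at least 2 registers are needed.
Using 2 registers: k=2, m=1, j=2, l=2, c=1, f=2, d=2, n=1, g=2, b=1, h=1. Every pair that conflicts lands in different registers.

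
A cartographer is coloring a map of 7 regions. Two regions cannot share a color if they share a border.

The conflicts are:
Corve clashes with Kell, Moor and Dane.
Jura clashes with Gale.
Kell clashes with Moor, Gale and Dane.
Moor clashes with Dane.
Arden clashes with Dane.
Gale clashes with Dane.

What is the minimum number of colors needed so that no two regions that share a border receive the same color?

4

Corve, Kell, Moor, Dane are mutually in conflict, so at least 4 colors are needed.
One proper 4-coloring: Corve=4, Jura=1, Kell=2, Moor=3, Arden=2, Gale=3, Dane=1. Every pair that conflicts lands in different colors.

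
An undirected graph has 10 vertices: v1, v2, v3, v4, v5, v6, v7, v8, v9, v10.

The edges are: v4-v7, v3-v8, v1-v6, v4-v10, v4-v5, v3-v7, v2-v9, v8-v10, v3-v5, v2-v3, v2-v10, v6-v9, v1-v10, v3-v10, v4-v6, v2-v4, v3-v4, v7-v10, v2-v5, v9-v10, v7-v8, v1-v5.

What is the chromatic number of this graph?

4

v3, v7, v8, v10 form a clique, so at least 4 colors are needed.
One proper 4-coloring: v1=2, v2=4, v3=2, v4=3, v5=1, v6=1, v7=4, v8=3, v9=2, v10=1. Each edge has distinct colors on its endpoints.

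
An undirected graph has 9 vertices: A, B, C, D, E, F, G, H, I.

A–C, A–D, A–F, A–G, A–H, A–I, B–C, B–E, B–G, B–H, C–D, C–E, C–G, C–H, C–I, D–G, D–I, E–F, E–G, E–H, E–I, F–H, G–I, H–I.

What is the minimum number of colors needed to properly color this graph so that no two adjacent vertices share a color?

5

A, C, D, G, I form a clique, so at least 5 colors are needed.
One proper 5-coloring: A=3, B=4, C=1, D=5, E=3, F=1, G=2, H=2, I=4. No two adjacent vertices share a color.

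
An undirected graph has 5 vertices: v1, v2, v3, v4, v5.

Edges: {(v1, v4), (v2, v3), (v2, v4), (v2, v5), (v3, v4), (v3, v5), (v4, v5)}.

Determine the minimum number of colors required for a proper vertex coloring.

4

v2, v3, v4, v5 are pairwise adjacent (a clique of size 4), so at least 4 colors are needed.
4 colors suffice: v1=2, v2=3, v3=2, v4=1, v5=4. Every edge joins two different colors.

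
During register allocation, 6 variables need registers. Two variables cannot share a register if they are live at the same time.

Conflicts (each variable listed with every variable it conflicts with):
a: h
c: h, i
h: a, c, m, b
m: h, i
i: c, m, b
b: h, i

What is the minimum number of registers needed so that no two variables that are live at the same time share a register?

m and i conflict, so at least 2 registers are needed.
2 registers suffice: a=2, c=2, h=1, m=2, i=1, b=2. Each listed conflict is separated.

2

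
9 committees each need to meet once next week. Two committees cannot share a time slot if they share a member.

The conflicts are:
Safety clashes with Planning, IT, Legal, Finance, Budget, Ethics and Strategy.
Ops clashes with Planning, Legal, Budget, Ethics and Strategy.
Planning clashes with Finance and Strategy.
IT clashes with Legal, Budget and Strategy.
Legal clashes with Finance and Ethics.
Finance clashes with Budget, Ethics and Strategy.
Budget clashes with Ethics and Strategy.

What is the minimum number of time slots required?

Safety, Finance, Budget, Ethics all conflict with each other, so at least 4 time slots are needed.
A valid assignment using 4 time slots: Safety=1, Ops=1, Planning=3, IT=4, Legal=3, Finance=4, Budget=3, Ethics=2, Strategy=2. No two conflicting committees share a time slot.

4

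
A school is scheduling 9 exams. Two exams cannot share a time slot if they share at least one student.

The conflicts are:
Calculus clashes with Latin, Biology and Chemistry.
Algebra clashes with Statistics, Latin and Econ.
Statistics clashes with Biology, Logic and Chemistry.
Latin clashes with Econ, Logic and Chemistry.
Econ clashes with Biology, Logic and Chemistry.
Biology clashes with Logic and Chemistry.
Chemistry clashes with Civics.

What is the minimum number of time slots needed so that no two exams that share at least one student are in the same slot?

3

Calculus, Latin, Chemistry pairwise conflict, so at least 3 time slots are needed.
3 time slots suffice: time slot 1 → {Algebra, Logic, Chemistry}; time slot 2 → {Latin, Biology, Civics}; time slot 3 → {Calculus, Statistics, Econ}. Every pair that conflicts lands in different time slots.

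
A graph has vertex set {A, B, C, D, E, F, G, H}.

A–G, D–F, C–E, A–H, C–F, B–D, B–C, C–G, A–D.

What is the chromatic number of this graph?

3

The cycle A-D-F-C-G-A has odd length 5, so it cannot be 2-colored; at least 3 colors are needed.
3 colors suffice: color red → {C, D, H}; color blue → {A, B, E, F}; color green → {G}. Each edge has distinct colors on its endpoints.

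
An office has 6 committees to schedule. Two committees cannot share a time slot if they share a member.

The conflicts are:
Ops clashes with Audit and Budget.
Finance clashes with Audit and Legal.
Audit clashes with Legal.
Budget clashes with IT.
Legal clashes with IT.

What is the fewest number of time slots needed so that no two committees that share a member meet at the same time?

3

Finance, Audit, Legal all conflict with each other, so at least 3 time slots are needed.
3 time slots suffice: Ops=2, Finance=3, Audit=1, Budget=1, Legal=2, IT=3. No two conflicting committees share a time slot.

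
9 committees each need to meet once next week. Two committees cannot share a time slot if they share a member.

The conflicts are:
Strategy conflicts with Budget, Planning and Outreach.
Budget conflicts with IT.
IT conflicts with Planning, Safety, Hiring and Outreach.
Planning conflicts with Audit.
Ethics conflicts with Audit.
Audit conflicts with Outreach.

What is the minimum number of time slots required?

Ethics and Audit conflict, so at least 2 time slots are needed.
2 time slots suffice: time slot 1 → {Strategy, IT, Audit}; time slot 2 → {Budget, Planning, Safety, Ethics, Hiring, Outreach}. Every pair that conflicts lands in different time slots.

2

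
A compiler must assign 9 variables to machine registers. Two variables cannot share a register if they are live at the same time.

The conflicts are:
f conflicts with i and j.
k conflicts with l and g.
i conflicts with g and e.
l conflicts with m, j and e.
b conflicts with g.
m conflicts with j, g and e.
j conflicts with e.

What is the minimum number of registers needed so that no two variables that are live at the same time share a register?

4

l, m, j, e all conflict with each other, so at least 4 registers are needed.
Using 4 registers: f=3, k=2, i=2, l=4, b=2, m=2, j=1, g=1, e=3. Every pair that conflicts lands in different registers.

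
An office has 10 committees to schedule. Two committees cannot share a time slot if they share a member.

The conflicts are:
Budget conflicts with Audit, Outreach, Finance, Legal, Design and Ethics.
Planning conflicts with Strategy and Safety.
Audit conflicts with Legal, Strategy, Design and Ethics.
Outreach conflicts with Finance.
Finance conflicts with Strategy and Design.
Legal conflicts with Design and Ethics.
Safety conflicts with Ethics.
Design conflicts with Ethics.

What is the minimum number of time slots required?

Budget, Audit, Legal, Design, Ethics pairwise conflict, so at least 5 time slots are needed.
5 time slots suffice: time slot 1 → {Budget, Strategy, Safety}; time slot 2 → {Planning, Audit, Finance}; time slot 3 → {Outreach, Design}; time slot 4 → {Ethics}; time slot 5 → {Legal}. No two conflicting committees share a time slot.

5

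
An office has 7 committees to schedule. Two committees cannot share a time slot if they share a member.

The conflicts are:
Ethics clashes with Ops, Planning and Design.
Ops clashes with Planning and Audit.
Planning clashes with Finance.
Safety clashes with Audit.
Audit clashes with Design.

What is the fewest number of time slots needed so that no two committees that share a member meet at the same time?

Ethics, Ops, Planning all conflict with each other, so at least 3 time slots are needed.
Using 3 time slots: Ethics=1, Ops=2, Planning=3, Safety=2, Finance=1, Audit=1, Design=2. Every pair that conflicts lands in different time slots.

3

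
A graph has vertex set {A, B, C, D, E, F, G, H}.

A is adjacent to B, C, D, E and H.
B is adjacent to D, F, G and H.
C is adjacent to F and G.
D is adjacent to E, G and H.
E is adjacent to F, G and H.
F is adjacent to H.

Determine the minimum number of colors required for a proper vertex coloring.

A, D, E, H are mutually adjacent (a clique of size 4), so at least 4 colors are needed.
4 colors suffice: color 1 → {B, C, E}; color 2 → {D, F}; color 3 → {G, H}; color 4 → {A}. Each edge has distinct colors on its endpoints.

4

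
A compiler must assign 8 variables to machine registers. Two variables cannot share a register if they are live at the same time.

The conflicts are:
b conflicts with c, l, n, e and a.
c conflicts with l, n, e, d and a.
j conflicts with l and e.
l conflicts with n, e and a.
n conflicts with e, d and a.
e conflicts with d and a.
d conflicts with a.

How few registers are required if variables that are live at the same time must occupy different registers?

6

b, c, l, n, e, a all conflict with each other, so at least 6 registers are needed.
6 registers suffice: register 1 → {e}; register 2 → {j, a}; register 3 → {n}; register 4 → {l, d}; register 5 → {c}; register 6 → {b}. No two conflicting variables share a register.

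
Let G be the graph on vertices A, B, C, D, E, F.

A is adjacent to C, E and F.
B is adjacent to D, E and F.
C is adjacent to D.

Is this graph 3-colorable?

The chromatic number is 3. The cycle C-A-F-B-D-C has odd length 5, so it cannot be 2-colored; at least 3 colors are needed.
3 colors suffice: color 1 → {A, B}; color 2 → {C, E, F}; color 3 → {D}.
That is already a proper 3-coloring.

Yes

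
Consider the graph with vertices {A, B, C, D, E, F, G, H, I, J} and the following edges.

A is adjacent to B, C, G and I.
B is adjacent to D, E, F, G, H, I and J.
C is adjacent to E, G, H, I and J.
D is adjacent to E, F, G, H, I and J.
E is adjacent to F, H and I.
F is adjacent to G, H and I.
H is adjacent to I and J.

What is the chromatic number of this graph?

B, D, E, F, H, I form a clique, so at least 6 colors are needed.
6 colors suffice: color 1 → {B, C}; color 2 → {A, D}; color 3 → {G, H}; color 4 → {I, J}; color 5 → {F}; color 6 → {E}. Each edge has distinct colors on its endpoints.

6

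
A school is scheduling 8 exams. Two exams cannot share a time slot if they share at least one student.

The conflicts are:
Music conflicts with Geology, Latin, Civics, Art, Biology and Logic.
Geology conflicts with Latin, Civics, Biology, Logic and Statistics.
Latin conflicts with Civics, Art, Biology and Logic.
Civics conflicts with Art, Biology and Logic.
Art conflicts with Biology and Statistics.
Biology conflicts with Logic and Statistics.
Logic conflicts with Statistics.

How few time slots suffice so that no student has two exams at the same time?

Music, Geology, Latin, Civics, Biology, Logic pairwise conflict, so at least 6 time slots are needed.
A valid assignment using 6 time slots: Music=4, Geology=2, Latin=3, Civics=5, Art=2, Biology=1, Logic=6, Statistics=3. Every pair that conflicts lands in different time slots.

6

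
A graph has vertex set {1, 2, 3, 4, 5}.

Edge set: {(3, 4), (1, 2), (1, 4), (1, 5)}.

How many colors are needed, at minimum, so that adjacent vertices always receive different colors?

1 and 5 are adjacent, so at least 2 colors are needed.
2 colors suffice: color a → {1, 3}; color b → {2, 4, 5}. No two adjacent vertices share a color.

2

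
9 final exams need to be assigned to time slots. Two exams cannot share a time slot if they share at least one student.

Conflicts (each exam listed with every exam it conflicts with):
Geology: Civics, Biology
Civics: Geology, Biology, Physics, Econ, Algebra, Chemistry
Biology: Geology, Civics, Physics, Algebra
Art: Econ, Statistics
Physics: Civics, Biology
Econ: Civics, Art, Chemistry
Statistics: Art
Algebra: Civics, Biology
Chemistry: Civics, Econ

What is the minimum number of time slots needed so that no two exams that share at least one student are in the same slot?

Civics, Biology, Physics pairwise conflict, so at least 3 time slots are needed.
3 time slots suffice: time slot 1 → {Civics, Art}; time slot 2 → {Biology, Econ, Statistics}; time slot 3 → {Geology, Physics, Algebra, Chemistry}. Every pair that conflicts lands in different time slots.

3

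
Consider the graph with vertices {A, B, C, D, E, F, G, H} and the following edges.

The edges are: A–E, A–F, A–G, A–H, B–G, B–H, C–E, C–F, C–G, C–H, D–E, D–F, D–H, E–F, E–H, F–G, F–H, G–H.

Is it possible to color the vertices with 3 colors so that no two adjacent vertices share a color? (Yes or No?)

No

D, E, F, H are mutually adjacent (a clique of size 4), so at least 4 colors are needed.
So 3 colors are not enough.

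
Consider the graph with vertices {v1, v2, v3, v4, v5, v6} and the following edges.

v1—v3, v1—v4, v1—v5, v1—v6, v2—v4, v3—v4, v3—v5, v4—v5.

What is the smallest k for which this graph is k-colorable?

4

v1, v3, v4, v5 form a clique, so at least 4 colors are needed.
4 colors suffice: color R → {v4, v6}; color B → {v1, v2}; color G → {v3}; color Y → {v5}. Every edge joins two different colors.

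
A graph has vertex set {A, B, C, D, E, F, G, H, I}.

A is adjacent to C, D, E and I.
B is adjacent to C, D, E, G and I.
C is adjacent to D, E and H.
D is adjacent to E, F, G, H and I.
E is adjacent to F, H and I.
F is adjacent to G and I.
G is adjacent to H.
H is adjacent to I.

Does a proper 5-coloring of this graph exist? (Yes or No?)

The chromatic number is 4. B, C, D, E are pairwise adjacent (a clique of size 4), so at least 4 colors are needed.
One proper 4-coloring: A=4, B=4, C=3, D=1, E=2, F=4, G=2, H=4, I=3.
Since 5 ≥ 4, a proper 5-coloring certainly exists.

Yes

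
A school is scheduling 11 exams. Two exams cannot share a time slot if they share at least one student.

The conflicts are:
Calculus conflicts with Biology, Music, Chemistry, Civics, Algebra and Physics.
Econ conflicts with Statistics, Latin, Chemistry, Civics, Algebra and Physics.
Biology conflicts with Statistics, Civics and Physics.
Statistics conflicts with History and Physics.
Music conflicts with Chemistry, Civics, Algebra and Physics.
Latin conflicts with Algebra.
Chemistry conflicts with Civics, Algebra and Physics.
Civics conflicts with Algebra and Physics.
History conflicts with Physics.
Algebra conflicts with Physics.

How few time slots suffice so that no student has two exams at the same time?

6

Calculus, Music, Chemistry, Civics, Algebra, Physics all conflict with each other, so at least 6 time slots are needed.
6 time slots suffice: Calculus=4, Econ=4, Biology=2, Statistics=3, Music=6, Latin=1, Chemistry=5, Civics=3, History=2, Algebra=2, Physics=1. Every pair that conflicts lands in different time slots.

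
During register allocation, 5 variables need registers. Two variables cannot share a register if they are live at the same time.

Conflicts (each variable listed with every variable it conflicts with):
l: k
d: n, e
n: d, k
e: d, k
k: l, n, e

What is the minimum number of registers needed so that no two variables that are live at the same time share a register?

e and k conflict, so at least 2 registers are needed.
A valid assignment using 2 registers: l=2, d=1, n=2, e=2, k=1. No two conflicting variables share a register.

2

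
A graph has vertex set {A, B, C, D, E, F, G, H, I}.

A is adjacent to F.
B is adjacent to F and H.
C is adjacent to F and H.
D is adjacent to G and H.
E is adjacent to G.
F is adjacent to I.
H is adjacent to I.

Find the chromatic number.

2

D and G are adjacent, so at least 2 colors are needed.
2 colors suffice: A=2, B=2, C=2, D=2, E=2, F=1, G=1, H=1, I=2. Each edge has distinct colors on its endpoints.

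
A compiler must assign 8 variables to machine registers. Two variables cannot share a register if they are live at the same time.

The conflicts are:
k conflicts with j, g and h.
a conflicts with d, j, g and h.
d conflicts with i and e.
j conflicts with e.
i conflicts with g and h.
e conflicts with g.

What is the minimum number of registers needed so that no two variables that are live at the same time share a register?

e and g conflict, so at least 2 registers are needed.
A valid assignment using 2 registers: k=2, a=2, d=1, j=1, i=2, e=2, g=1, h=1. Each listed conflict is separated.

2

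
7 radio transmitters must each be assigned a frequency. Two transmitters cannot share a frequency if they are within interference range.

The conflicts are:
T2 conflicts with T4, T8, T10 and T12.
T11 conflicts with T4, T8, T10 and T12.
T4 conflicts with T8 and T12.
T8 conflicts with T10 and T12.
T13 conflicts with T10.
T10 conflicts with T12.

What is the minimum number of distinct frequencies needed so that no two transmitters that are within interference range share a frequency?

T11, T8, T10, T12 are mutually in conflict, so at least 4 frequencies are needed.
4 frequencies suffice: T2=4, T11=4, T4=2, T8=3, T13=1, T10=2, T12=1. No two conflicting transmitters share a frequency.

4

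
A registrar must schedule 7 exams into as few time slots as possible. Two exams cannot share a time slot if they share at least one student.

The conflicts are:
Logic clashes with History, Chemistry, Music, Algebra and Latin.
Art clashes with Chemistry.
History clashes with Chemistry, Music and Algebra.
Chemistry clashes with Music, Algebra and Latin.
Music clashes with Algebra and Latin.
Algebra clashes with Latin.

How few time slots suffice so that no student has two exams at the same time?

5

Logic, History, Chemistry, Music, Algebra all conflict with each other, so at least 5 time slots are needed.
A valid assignment using 5 time slots: Logic=3, Art=2, History=5, Chemistry=1, Music=4, Algebra=2, Latin=5. No two conflicting exams share a time slot.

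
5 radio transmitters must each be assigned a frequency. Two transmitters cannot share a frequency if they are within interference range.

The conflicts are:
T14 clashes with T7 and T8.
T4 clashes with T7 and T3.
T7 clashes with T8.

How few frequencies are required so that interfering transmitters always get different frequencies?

T14, T7, T8 all conflict with each other, so at least 3 frequencies are needed.
3 frequencies suffice: frequency 1 → {T7, T3}; frequency 2 → {T4, T8}; frequency 3 → {T14}. Each listed conflict is separated.

3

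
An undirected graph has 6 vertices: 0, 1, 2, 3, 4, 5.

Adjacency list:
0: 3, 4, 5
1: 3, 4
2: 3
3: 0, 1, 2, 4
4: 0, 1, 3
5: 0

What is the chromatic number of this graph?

0, 3, 4 are mutually adjacent, so at least 3 colors are needed.
3 colors suffice: 0=c, 1=c, 2=b, 3=a, 4=b, 5=a. Every edge joins two different colors.

3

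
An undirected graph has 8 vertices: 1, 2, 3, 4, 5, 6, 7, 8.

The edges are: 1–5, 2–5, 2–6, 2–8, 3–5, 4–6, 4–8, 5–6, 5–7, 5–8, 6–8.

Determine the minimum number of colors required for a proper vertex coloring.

4

2, 5, 6, 8 form a clique, so at least 4 colors are needed.
A valid assignment using 4 colors: 1=blue, 2=yellow, 3=blue, 4=red, 5=red, 6=blue, 7=blue, 8=green. Every edge joins two different colors.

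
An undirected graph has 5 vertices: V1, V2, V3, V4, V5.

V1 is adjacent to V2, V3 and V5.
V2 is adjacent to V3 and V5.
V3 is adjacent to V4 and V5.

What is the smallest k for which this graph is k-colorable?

4

V1, V2, V3, V5 form a clique, so at least 4 colors are needed.
4 colors suffice: color 1 → {V3}; color 2 → {V1, V4}; color 3 → {V2}; color 4 → {V5}. No two adjacent vertices share a color.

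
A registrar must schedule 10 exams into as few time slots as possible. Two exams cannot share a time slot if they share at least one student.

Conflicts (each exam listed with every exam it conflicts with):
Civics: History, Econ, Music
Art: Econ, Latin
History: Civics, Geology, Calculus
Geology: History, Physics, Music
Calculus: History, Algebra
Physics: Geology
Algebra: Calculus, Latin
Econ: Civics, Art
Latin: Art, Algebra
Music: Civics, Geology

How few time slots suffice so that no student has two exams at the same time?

The cycle Latin-Art-Econ-Civics-History-Calculus-Algebra-Latin has odd length 7, so it cannot be 2-colored; at least 3 time slots are needed.
3 time slots suffice: time slot 1 → {Civics, Art, Geology, Calculus}; time slot 2 → {History, Physics, Algebra, Econ, Music}; time slot 3 → {Latin}. Every pair that conflicts lands in different time slots.

3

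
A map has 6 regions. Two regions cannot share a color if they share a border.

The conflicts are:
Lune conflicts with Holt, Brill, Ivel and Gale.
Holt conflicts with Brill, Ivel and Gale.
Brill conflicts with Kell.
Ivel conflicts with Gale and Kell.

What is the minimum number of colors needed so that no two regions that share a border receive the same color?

Lune, Holt, Ivel, Gale pairwise conflict, so at least 4 colors are needed.
A valid assignment using 4 colors: Lune=1, Holt=2, Brill=3, Ivel=3, Gale=4, Kell=1. Each listed conflict is separated.

4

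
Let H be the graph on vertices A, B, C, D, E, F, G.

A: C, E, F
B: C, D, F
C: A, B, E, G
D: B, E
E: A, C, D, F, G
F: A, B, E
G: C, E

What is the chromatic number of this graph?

A, E, F are mutually adjacent, so at least 3 colors are needed.
A valid assignment using 3 colors: A=3, B=1, C=2, D=2, E=1, F=2, G=3. Every edge joins two different colors.

3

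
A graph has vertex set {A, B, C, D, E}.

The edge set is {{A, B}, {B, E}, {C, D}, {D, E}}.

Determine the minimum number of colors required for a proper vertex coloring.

A and B are adjacent, so at least 2 colors are needed.
2 colors suffice: color red → {B, D}; color blue → {A, C, E}. Each edge has distinct colors on its endpoints.

2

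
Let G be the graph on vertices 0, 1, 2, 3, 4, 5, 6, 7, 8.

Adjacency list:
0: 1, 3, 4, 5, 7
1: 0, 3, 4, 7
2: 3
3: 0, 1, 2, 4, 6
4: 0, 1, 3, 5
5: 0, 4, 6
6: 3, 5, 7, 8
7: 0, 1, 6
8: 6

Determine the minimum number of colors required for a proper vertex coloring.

0, 1, 3, 4 are pairwise adjacent (a clique of size 4), so at least 4 colors are needed.
4 colors suffice: color a → {0, 2, 6}; color b → {3, 5, 7, 8}; color c → {4}; color d → {1}. Each edge has distinct colors on its endpoints.

4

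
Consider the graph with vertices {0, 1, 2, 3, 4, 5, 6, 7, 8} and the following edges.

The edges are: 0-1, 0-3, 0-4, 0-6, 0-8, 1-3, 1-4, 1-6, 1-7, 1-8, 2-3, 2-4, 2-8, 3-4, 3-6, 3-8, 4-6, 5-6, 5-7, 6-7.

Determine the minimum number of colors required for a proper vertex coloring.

5

0, 1, 3, 4, 6 are pairwise adjacent (a clique of size 5), so at least 5 colors are needed.
5 colors suffice: color a → {3, 7}; color b → {1, 2, 5}; color c → {6, 8}; color d → {0}; color e → {4}. Every edge joins two different colors.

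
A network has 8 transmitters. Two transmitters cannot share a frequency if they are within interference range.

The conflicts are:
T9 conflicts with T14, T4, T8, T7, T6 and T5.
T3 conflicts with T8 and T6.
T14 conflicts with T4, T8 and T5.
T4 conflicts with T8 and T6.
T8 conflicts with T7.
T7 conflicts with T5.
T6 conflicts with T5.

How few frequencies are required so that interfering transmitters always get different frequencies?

4

T9, T14, T4, T8 pairwise conflict, so at least 4 frequencies are needed.
4 frequencies suffice: frequency 1 → {T9, T3}; frequency 2 → {T8, T6}; frequency 3 → {T14, T7}; frequency 4 → {T4, T5}. No two conflicting transmitters share a frequency.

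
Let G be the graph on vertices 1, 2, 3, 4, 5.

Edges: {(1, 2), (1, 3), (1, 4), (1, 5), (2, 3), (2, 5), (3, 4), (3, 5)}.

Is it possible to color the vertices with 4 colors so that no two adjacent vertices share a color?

The chromatic number is 4. 1, 2, 3, 5 are pairwise adjacent (a clique of size 4), so at least 4 colors are needed.
One proper 4-coloring: 1=b, 2=d, 3=a, 4=c, 5=c.
That is already a proper 4-coloring.

Yes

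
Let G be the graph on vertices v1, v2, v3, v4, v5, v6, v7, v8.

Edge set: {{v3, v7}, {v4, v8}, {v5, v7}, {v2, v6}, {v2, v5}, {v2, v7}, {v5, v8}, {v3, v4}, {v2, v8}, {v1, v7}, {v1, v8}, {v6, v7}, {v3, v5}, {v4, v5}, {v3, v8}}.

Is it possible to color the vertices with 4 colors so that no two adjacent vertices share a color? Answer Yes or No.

The chromatic number is 4. v3, v4, v5, v8 are mutually adjacent (a clique of size 4), so at least 4 colors are needed.
4 colors suffice: color 1 → {v1, v5, v6}; color 2 → {v7, v8}; color 3 → {v2, v3}; color 4 → {v4}.
That is already a proper 4-coloring.

Yes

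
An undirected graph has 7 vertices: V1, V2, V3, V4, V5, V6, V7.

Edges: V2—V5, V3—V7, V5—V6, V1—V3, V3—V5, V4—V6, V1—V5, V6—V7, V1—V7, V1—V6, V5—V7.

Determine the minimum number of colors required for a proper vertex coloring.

V1, V3, V5, V7 are mutually adjacent (a clique of size 4), so at least 4 colors are needed.
4 colors suffice: V1=2, V2=2, V3=4, V4=1, V5=1, V6=4, V7=3. No two adjacent vertices share a color.

4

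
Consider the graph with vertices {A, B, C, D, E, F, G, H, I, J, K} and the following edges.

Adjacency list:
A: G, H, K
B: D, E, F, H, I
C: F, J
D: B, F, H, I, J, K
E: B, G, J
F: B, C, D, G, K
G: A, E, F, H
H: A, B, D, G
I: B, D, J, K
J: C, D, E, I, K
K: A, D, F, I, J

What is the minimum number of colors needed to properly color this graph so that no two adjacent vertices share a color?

D, I, J, K form a clique, so at least 4 colors are needed.
4 colors suffice: color 1 → {C, D, G}; color 2 → {B, K}; color 3 → {F, H, J}; color 4 → {A, E, I}. Each edge has distinct colors on its endpoints.

4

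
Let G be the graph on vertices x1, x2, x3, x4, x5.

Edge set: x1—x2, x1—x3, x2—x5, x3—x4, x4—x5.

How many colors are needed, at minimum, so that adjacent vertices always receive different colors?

The cycle x2-x1-x3-x4-x5-x2 has odd length 5, so it cannot be 2-colored; at least 3 colors are needed.
A valid assignment using 3 colors: x1=2, x2=1, x3=1, x4=2, x5=3. Every edge joins two different colors.

3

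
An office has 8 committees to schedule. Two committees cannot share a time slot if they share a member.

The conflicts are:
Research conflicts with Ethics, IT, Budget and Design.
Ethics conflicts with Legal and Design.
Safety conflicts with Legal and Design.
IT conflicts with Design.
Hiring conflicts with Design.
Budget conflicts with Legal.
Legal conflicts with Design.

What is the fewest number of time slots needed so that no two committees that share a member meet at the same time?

3

Research, Ethics, Design are mutually in conflict, so at least 3 time slots are needed.
3 time slots suffice: time slot 1 → {Budget, Design}; time slot 2 → {Research, Hiring, Legal}; time slot 3 → {Ethics, Safety, IT}. Each listed conflict is separated.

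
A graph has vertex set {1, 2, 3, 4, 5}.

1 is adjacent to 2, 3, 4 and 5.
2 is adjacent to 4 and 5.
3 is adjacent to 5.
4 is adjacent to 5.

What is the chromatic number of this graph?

1, 2, 4, 5 form a clique, so at least 4 colors are needed.
4 colors suffice: color a → {1}; color b → {5}; color c → {3, 4}; color d → {2}. Every edge joins two different colors.

4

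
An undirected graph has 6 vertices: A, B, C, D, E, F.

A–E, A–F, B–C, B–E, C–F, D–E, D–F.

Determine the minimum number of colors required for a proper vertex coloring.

3

The cycle B-E-A-F-C-B has odd length 5, so it cannot be 2-colored; at least 3 colors are needed.
A valid assignment using 3 colors: A=2, B=2, C=3, D=2, E=1, F=1. Each edge has distinct colors on its endpoints.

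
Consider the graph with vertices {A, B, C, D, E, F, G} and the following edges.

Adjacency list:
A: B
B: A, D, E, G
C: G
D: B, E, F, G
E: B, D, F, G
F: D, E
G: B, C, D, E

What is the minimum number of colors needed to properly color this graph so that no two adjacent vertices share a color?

B, D, E, G are mutually adjacent (a clique of size 4), so at least 4 colors are needed.
4 colors suffice: color red → {A, F, G}; color blue → {C, E}; color green → {B}; color yellow → {D}. Every edge joins two different colors.

4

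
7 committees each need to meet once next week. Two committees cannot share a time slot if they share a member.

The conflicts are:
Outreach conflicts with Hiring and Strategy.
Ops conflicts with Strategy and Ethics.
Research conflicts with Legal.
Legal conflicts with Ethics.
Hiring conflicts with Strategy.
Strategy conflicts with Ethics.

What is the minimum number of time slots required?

Outreach, Hiring, Strategy all conflict with each other, so at least 3 time slots are needed.
A valid assignment using 3 time slots: Outreach=3, Ops=3, Research=2, Legal=1, Hiring=2, Strategy=1, Ethics=2. No two conflicting committees share a time slot.

3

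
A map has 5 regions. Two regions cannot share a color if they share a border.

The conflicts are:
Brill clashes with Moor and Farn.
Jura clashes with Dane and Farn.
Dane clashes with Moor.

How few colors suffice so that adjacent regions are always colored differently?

The cycle Jura-Farn-Brill-Moor-Dane-Jura has odd length 5, so it cannot be 2-colored; at least 3 colors are needed.
One proper 3-coloring: Brill=1, Jura=1, Dane=3, Moor=2, Farn=2. Every pair that conflicts lands in different colors.

3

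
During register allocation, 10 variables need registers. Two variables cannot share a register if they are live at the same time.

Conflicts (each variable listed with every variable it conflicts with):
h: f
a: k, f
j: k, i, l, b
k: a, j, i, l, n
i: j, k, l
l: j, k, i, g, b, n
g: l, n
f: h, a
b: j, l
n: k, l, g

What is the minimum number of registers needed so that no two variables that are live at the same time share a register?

4

j, k, i, l pairwise conflict, so at least 4 registers are needed.
4 registers suffice: register 1 → {l, f}; register 2 → {h, k, g, b}; register 3 → {a, j, n}; register 4 → {i}. Every pair that conflicts lands in different registers.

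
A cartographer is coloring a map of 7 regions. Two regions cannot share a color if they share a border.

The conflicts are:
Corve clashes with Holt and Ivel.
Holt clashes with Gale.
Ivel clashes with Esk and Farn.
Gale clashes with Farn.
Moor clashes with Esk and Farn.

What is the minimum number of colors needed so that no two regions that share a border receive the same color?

The cycle Corve-Ivel-Farn-Gale-Holt-Corve has odd length 5, so it cannot be 2-colored; at least 3 colors are needed.
3 colors suffice: color 1 → {Holt, Esk, Farn}; color 2 → {Ivel, Gale, Moor}; color 3 → {Corve}. Each listed conflict is separated.

3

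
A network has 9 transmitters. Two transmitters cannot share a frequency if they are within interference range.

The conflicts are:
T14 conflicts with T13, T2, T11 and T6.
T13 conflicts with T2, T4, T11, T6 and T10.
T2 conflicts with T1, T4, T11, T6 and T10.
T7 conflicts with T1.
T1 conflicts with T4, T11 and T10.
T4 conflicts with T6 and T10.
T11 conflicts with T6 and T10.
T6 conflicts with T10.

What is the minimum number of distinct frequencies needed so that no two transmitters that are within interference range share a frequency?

5

T13, T2, T4, T6, T10 are mutually in conflict, so at least 5 frequencies are needed.
5 frequencies suffice: T14=4, T13=2, T2=1, T7=1, T1=2, T4=5, T11=5, T6=3, T10=4. Every pair that conflicts lands in different frequencies.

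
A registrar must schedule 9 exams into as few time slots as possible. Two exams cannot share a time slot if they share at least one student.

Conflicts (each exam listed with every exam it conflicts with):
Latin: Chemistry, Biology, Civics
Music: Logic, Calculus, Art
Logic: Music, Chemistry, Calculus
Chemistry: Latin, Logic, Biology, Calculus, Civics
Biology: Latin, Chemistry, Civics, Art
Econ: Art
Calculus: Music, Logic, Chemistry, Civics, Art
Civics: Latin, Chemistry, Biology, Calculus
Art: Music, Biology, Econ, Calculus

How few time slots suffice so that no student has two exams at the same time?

4

Latin, Chemistry, Biology, Civics are mutually in conflict, so at least 4 time slots are needed.
4 time slots suffice: time slot 1 → {Biology, Econ, Calculus}; time slot 2 → {Chemistry, Art}; time slot 3 → {Music, Civics}; time slot 4 → {Latin, Logic}. Each listed conflict is separated.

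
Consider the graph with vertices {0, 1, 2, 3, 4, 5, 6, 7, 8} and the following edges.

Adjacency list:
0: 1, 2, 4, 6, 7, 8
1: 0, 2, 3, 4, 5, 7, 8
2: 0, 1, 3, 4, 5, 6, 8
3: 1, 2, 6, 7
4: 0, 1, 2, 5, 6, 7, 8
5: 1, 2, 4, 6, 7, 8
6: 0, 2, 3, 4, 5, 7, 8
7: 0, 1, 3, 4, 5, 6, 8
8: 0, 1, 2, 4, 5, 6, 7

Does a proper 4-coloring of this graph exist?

0, 4, 6, 7, 8 are mutually adjacent (a clique of size 5), so at least 5 colors are needed.
So 4 colors are not enough.

No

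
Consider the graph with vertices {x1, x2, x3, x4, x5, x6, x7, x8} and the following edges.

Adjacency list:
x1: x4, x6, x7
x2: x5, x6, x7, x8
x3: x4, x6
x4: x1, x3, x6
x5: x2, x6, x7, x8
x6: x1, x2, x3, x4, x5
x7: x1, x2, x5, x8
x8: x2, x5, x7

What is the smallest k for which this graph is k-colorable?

x2, x5, x7, x8 form a clique, so at least 4 colors are needed.
4 colors suffice: color R → {x6, x7}; color B → {x4, x5}; color G → {x1, x2, x3}; color Y → {x8}. Every edge joins two different colors.

4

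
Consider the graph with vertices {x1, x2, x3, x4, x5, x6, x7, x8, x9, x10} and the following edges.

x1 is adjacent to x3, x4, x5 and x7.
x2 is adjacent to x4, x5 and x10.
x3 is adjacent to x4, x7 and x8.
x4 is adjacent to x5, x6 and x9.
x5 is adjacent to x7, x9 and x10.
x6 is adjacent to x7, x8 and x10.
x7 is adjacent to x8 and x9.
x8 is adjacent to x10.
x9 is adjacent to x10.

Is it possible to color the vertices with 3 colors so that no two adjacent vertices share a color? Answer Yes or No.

The chromatic number is 3. x3, x7, x8 are pairwise adjacent, so at least 3 colors are needed.
3 colors suffice: color 1 → {x4, x7, x10}; color 2 → {x3, x5, x6}; color 3 → {x1, x2, x8, x9}.
That is already a proper 3-coloring.

Yes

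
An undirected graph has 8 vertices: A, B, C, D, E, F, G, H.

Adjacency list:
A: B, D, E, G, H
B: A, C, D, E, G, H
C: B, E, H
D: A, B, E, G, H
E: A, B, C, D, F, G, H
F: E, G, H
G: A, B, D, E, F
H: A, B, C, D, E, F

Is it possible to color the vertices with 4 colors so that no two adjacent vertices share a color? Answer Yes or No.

A, B, D, E, H are mutually adjacent (a clique of size 5), so at least 5 colors are needed.
So 4 colors are not enough.

No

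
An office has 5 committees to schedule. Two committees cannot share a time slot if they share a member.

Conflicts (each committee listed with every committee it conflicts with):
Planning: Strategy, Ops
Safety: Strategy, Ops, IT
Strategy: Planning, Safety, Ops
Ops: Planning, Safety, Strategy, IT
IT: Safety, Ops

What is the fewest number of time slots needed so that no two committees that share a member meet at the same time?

Planning, Strategy, Ops are mutually in conflict, so at least 3 time slots are needed.
3 time slots suffice: time slot 1 → {Ops}; time slot 2 → {Planning, Safety}; time slot 3 → {Strategy, IT}. No two conflicting committees share a time slot.

3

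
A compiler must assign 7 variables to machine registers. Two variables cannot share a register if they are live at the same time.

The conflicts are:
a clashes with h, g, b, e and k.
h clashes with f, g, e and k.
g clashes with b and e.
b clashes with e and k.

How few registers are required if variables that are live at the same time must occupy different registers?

4

a, g, b, e are mutually in conflict, so at least 4 registers are needed.
4 registers suffice: a=1, h=2, f=1, g=3, b=2, e=4, k=3. No two conflicting variables share a register.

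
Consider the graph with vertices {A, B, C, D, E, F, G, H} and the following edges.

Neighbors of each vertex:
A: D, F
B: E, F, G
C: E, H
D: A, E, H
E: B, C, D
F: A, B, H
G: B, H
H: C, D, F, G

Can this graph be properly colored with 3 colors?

The chromatic number is 3. The cycle D-A-F-B-E-D has odd length 5, so it cannot be 2-colored; at least 3 colors are needed.
One proper 3-coloring: A=red, B=green, C=blue, D=blue, E=red, F=blue, G=blue, H=red.
That is already a proper 3-coloring.

Yes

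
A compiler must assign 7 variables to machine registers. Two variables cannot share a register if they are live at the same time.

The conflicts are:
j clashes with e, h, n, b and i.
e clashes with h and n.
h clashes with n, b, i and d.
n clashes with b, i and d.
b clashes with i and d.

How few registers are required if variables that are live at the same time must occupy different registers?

5

j, h, n, b, i pairwise conflict, so at least 5 registers are needed.
5 registers suffice: register 1 → {n}; register 2 → {h}; register 3 → {j, d}; register 4 → {e, b}; register 5 → {i}. No two conflicting variables share a register.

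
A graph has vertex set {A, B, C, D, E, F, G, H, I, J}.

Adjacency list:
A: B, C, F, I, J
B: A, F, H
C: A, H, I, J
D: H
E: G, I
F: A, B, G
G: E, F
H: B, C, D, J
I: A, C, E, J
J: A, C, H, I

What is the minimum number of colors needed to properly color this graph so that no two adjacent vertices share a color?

4

A, C, I, J form a clique, so at least 4 colors are needed.
4 colors suffice: color red → {A, E, H}; color blue → {B, D, G, J}; color green → {C, F}; color yellow → {I}. Each edge has distinct colors on its endpoints.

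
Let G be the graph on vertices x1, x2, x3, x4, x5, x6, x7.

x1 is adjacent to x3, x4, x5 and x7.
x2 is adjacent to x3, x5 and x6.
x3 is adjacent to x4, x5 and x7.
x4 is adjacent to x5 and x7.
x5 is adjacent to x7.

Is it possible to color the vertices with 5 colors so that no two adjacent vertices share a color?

The chromatic number is 5. x1, x3, x4, x5, x7 are pairwise adjacent (a clique of size 5), so at least 5 colors are needed.
5 colors suffice: color 1 → {x3, x6}; color 2 → {x5}; color 3 → {x2, x7}; color 4 → {x4}; color 5 → {x1}.
That is already a proper 5-coloring.

Yes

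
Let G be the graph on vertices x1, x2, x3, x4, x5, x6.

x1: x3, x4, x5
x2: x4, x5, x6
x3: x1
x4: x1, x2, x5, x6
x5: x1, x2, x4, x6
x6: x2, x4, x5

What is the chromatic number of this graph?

x2, x4, x5, x6 form a clique, so at least 4 colors are needed.
A valid assignment using 4 colors: x1=green, x2=green, x3=red, x4=blue, x5=red, x6=yellow. No two adjacent vertices share a color.

4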